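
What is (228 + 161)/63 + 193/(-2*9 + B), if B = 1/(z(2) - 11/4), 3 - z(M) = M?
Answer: -34543/8190 ≈ -4.2177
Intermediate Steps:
z(M) = 3 - M
B = -4/7 (B = 1/((3 - 1*2) - 11/4) = 1/((3 - 2) - 11*¼) = 1/(1 - 11/4) = 1/(-7/4) = -4/7 ≈ -0.57143)
(228 + 161)/63 + 193/(-2*9 + B) = (228 + 161)/63 + 193/(-2*9 - 4/7) = 389*(1/63) + 193/(-18 - 4/7) = 389/63 + 193/(-130/7) = 389/63 + 193*(-7/130) = 389/63 - 1351/130 = -34543/8190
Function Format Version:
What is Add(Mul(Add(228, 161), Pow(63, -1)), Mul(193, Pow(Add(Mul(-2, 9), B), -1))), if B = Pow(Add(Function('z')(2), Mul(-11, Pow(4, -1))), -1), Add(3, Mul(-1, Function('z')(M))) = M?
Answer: Rational(-34543, 8190) ≈ -4.2177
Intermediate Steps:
Function('z')(M) = Add(3, Mul(-1, M))
B = Rational(-4, 7) (B = Pow(Add(Add(3, Mul(-1, 2)), Mul(-11, Pow(4, -1))), -1) = Pow(Add(Add(3, -2), Mul(-11, Rational(1, 4))), -1) = Pow(Add(1, Rational(-11, 4)), -1) = Pow(Rational(-7, 4), -1) = Rational(-4, 7) ≈ -0.57143)
Add(Mul(Add(228, 161), Pow(63, -1)), Mul(193, Pow(Add(Mul(-2, 9), B), -1))) = Add(Mul(Add(228, 161), Pow(63, -1)), Mul(193, Pow(Add(Mul(-2, 9), Rational(-4, 7)), -1))) = Add(Mul(389, Rational(1, 63)), Mul(193, Pow(Add(-18, Rational(-4, 7)), -1))) = Add(Rational(389, 63), Mul(193, Pow(Rational(-130, 7), -1))) = Add(Rational(389, 63), Mul(193, Rational(-7, 130))) = Add(Rational(389, 63), Rational(-1351, 130)) = Rational(-34543, 8190)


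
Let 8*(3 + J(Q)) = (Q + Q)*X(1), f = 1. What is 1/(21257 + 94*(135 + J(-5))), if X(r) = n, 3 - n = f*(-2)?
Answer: 2/66155 ≈ 3.0232e-5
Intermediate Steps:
n = 5 (n = 3 - (-2) = 3 - 1*(-2) = 3 + 2 = 5)
X(r) = 5
J(Q) = -3 + 5*Q/4 (J(Q) = -3 + ((Q + Q)*5)/8 = -3 + ((2*Q)*5)/8 = -3 + (10*Q)/8 = -3 + 5*Q/4)
1/(21257 + 94*(135 + J(-5))) = 1/(21257 + 94*(135 + (-3 + (5/4)*(-5)))) = 1/(21257 + 94*(135 + (-3 - 25/4))) = 1/(21257 + 94*(135 - 37/4)) = 1/(21257 + 94*(503/4)) = 1/(21257 + 23641/2) = 1/(66155/2) = 2/66155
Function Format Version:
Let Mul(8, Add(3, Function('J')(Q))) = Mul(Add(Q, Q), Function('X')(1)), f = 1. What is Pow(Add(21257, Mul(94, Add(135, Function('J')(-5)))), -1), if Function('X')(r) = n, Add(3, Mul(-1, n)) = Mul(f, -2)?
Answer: Rational(2, 66155) ≈ 3.0232e-5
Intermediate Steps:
n = 5 (n = Add(3, Mul(-1, Mul(1, -2))) = Add(3, Mul(-1, -2)) = Add(3, 2) = 5)
Function('X')(r) = 5
Function('J')(Q) = Add(-3, Mul(Rational(5, 4), Q)) (Function('J')(Q) = Add(-3, Mul(Rational(1, 8), Mul(Add(Q, Q), 5))) = Add(-3, Mul(Rational(1, 8), Mul(Mul(2, Q), 5))) = Add(-3, Mul(Rational(1, 8), Mul(10, Q))) = Add(-3, Mul(Rational(5, 4), Q)))
Pow(Add(21257, Mul(94, Add(135, Function('J')(-5)))), -1) = Pow(Add(21257, Mul(94, Add(135, Add(-3, Mul(Rational(5, 4), -5))))), -1) = Pow(Add(21257, Mul(94, Add(135, Add(-3, Rational(-25, 4))))), -1) = Pow(Add(21257, Mul(94, Add(135, Rational(-37, 4)))), -1) = Pow(Add(21257, Mul(94, Rational(503, 4))), -1) = Pow(Add(21257, Rational(23641, 2)), -1) = Pow(Rational(66155, 2), -1) = Rational(2, 66155)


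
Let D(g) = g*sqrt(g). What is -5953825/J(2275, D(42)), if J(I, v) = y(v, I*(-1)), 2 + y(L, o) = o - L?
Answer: 1506317725/567849 - 83353550*sqrt(42)/1703547 ≈ 2335.6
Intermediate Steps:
D(g) = g**(3/2)
y(L, o) = -2 + o - L (y(L, o) = -2 + (o - L) = -2 + o - L)
J(I, v) = -2 - I - v (J(I, v) = -2 + I*(-1) - v = -2 - I - v)
-5953825/J(2275, D(42)) = -5953825/(-2 - 1*2275 - 42**(3/2)) = -5953825/(-2 - 2275 - 42*sqrt(42)) = -5953825/(-2277 - 42*sqrt(42))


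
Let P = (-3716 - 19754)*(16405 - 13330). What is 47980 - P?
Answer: 72218230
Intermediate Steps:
P = -72170250 (P = -23470*3075 = -72170250)
47980 - P = 47980 - 1*(-72170250) = 47980 + 72170250 = 72218230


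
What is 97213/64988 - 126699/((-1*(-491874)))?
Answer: 6597105425/5327651252 ≈ 1.2383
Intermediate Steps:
97213/64988 - 126699/((-1*(-491874))) = 97213*(1/64988) - 126699/491874 = 97213/64988 - 126699*1/491874 = 97213/64988 - 42233/163958 = 6597105425/5327651252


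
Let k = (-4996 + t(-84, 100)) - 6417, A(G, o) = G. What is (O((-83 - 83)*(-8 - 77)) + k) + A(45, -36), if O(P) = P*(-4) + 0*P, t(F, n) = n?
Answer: -67708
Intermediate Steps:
k = -11313 (k = (-4996 + 100) - 6417 = -4896 - 6417 = -11313)
O(P) = -4*P (O(P) = -4*P + 0 = -4*P)
(O((-83 - 83)*(-8 - 77)) + k) + A(45, -36) = (-4*(-83 - 83)*(-8 - 77) - 11313) + 45 = (-(-664)*(-85) - 11313) + 45 = (-4*14110 - 11313) + 45 = (-56440 - 11313) + 45 = -67753 + 45 = -67708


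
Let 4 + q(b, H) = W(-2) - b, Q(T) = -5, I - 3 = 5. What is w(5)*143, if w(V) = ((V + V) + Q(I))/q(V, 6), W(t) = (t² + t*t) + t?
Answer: -715/3 ≈ -238.33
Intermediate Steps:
I = 8 (I = 3 + 5 = 8)
W(t) = t + 2*t² (W(t) = (t² + t²) + t = 2*t² + t = t + 2*t²)
q(b, H) = 2 - b (q(b, H) = -4 + (-2*(1 + 2*(-2)) - b) = -4 + (-2*(1 - 4) - b) = -4 + (-2*(-3) - b) = -4 + (6 - b) = 2 - b)
w(V) = (-5 + 2*V)/(2 - V) (w(V) = ((V + V) - 5)/(2 - V) = (2*V - 5)/(2 - V) = (-5 + 2*V)/(2 - V))
w(5)*143 = ((5 - 2*5)/(-2 + 5))*143 = ((5 - 10)/3)*143 = ((⅓)*(-5))*143 = -5/3*143 = -715/3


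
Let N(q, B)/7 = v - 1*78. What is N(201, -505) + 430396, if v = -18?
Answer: 429724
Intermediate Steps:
N(q, B) = -672 (N(q, B) = 7*(-18 - 1*78) = 7*(-18 - 78) = 7*(-96) = -672)
N(201, -505) + 430396 = -672 + 430396 = 429724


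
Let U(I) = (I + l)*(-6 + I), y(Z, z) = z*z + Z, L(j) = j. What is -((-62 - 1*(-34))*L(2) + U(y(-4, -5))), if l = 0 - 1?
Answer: -244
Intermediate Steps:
y(Z, z) = Z + z² (y(Z, z) = z² + Z = Z + z²)
l = -1
U(I) = (-1 + I)*(-6 + I) (U(I) = (I - 1)*(-6 + I) = (-1 + I)*(-6 + I))
-((-62 - 1*(-34))*L(2) + U(y(-4, -5))) = -((-62 - 1*(-34))*2 + (6 + (-4 + (-5)²)² - 7*(-4 + (-5)²))) = -((-62 + 34)*2 + (6 + (-4 + 25)² - 7*(-4 + 25))) = -(-28*2 + (6 + 21² - 7*21)) = -(-56 + (6 + 441 - 147)) = -(-56 + 300) = -1*244 = -244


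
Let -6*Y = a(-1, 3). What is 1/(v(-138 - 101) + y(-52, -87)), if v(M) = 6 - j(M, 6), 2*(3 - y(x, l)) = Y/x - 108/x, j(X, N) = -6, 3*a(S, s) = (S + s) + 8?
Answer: 936/13063 ≈ 0.071653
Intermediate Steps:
a(S, s) = 8/3 + S/3 + s/3 (a(S, s) = ((S + s) + 8)/3 = (8 + S + s)/3 = 8/3 + S/3 + s/3)
Y = -5/9 (Y = -(8/3 + (⅓)*(-1) + (⅓)*3)/6 = -(8/3 - ⅓ + 1)/6 = -⅙*10/3 = -5/9 ≈ -0.55556)
y(x, l) = 3 + 977/(18*x) (y(x, l) = 3 - (-5/(9*x) - 108/x)/2 = 3 - (-977)/(18*x) = 3 + 977/(18*x))
v(M) = 12 (v(M) = 6 - 1*(-6) = 6 + 6 = 12)
1/(v(-138 - 101) + y(-52, -87)) = 1/(12 + (3 + (977/18)/(-52))) = 1/(12 + (3 + (977/18)*(-1/52))) = 1/(12 + (3 - 977/936)) = 1/(12 + 1831/936) = 1/(13063/936) = 936/13063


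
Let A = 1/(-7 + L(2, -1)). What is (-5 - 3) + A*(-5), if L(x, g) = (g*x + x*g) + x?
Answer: -67/9 ≈ -7.4444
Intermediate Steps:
L(x, g) = x + 2*g*x (L(x, g) = (g*x + g*x) + x = 2*g*x + x = x + 2*g*x)
A = -⅑ (A = 1/(-7 + 2*(1 + 2*(-1))) = 1/(-7 + 2*(1 - 2)) = 1/(-7 + 2*(-1)) = 1/(-7 - 2) = 1/(-9) = -⅑ ≈ -0.11111)
(-5 - 3) + A*(-5) = (-5 - 3) - ⅑*(-5) = -8 + 5/9 = -67/9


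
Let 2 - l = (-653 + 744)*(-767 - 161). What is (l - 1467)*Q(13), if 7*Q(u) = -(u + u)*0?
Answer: 0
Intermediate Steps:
Q(u) = 0 (Q(u) = (-(u + u)*0)/7 = (-2*u*0)/7 = (⅐)*0 = 0)
l = 84450 (l = 2 - (-653 + 744)*(-767 - 161) = 2 - 91*(-928) = 2 - 1*(-84448) = 2 + 84448 = 84450)
(l - 1467)*Q(13) = (84450 - 1467)*0 = 82983*0 = 0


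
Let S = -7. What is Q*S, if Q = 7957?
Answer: -55699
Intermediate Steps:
Q*S = 7957*(-7) = -55699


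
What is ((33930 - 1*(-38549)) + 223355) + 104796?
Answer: 400630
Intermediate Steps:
((33930 - 1*(-38549)) + 223355) + 104796 = ((33930 + 38549) + 223355) + 104796 = (72479 + 223355) + 104796 = 295834 + 104796 = 400630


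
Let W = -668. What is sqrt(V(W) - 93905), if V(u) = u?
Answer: I*sqrt(94573) ≈ 307.53*I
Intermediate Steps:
sqrt(V(W) - 93905) = sqrt(-668 - 93905) = sqrt(-94573) = I*sqrt(94573)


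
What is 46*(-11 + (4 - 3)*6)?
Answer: -230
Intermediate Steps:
46*(-11 + (4 - 3)*6) = 46*(-11 + 1*6) = 46*(-11 + 6) = 46*(-5) = -230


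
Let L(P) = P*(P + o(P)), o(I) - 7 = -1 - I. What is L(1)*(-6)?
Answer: -36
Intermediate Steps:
o(I) = 6 - I (o(I) = 7 + (-1 - I) = 6 - I)
L(P) = 6*P (L(P) = P*(P + (6 - P)) = P*6 = 6*P)
L(1)*(-6) = (6*1)*(-6) = 6*(-6) = -36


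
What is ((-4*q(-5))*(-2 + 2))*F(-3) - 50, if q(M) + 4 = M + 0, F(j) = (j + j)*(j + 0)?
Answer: -50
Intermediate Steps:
F(j) = 2*j² (F(j) = (2*j)*j = 2*j²)
q(M) = -4 + M (q(M) = -4 + (M + 0) = -4 + M)
((-4*q(-5))*(-2 + 2))*F(-3) - 50 = ((-4*(-4 - 5))*(-2 + 2))*(2*(-3)²) - 50 = (-4*(-9)*0)*(2*9) - 50 = (36*0)*18 - 50 = 0*18 - 50 = 0 - 50 = -50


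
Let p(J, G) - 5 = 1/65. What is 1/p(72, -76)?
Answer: 65/326 ≈ 0.19939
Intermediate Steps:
p(J, G) = 326/65 (p(J, G) = 5 + 1/65 = 326/65)
1/p(72, -76) = 1/(326/65) = 65/326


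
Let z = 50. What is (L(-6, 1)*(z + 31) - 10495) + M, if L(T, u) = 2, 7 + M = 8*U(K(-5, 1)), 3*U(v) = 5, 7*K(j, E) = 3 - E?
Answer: -30980/3 ≈ -10327.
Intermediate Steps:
K(j, E) = 3/7 - E/7 (K(j, E) = (3 - E)/7 = 3/7 - E/7)
U(v) = 5/3 (U(v) = (⅓)*5 = 5/3)
M = 19/3 (M = -7 + 8*(5/3) = -7 + 40/3 = 19/3 ≈ 6.3333)
(L(-6, 1)*(z + 31) - 10495) + M = (2*(50 + 31) - 10495) + 19/3 = (2*81 - 10495) + 19/3 = (162 - 10495) + 19/3 = -10333 + 19/3 = -30980/3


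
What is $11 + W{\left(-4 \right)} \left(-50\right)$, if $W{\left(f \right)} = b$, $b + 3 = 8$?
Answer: $-239$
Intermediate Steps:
$b = 5$ ($b = -3 + 8 = 5$)
$W{\left(f \right)} = 5$
$11 + W{\left(-4 \right)} \left(-50\right) = 11 + 5 \left(-50\right) = 11 - 250 = -239$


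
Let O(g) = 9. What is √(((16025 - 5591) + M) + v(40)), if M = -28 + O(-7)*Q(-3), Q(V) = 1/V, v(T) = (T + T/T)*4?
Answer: √10567 ≈ 102.80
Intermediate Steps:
v(T) = 4 + 4*T (v(T) = (T + 1)*4 = (1 + T)*4 = 4 + 4*T)
M = -31 (M = -28 + 9/(-3) = -28 + 9*(-⅓) = -28 - 3 = -31)
√(((16025 - 5591) + M) + v(40)) = √(((16025 - 5591) - 31) + (4 + 4*40)) = √((10434 - 31) + (4 + 160)) = √(10403 + 164) = √10567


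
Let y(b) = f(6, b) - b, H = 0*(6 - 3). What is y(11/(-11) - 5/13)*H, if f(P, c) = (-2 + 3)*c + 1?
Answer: 0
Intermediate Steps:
H = 0 (H = 0*3 = 0)
f(P, c) = 1 + c (f(P, c) = 1*c + 1 = c + 1 = 1 + c)
y(b) = 1 (y(b) = (1 + b) - b = 1)
y(11/(-11) - 5/13)*H = 1*0 = 0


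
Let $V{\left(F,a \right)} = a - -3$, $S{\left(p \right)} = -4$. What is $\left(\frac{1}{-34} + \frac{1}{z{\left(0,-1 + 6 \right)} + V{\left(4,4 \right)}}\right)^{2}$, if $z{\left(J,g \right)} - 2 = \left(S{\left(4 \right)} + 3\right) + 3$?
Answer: $\frac{529}{139876} \approx 0.0037819$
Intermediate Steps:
$V{\left(F,a \right)} = 3 + a$ ($V{\left(F,a \right)} = a + 3 = 3 + a$)
$z{\left(J,g \right)} = 4$ ($z{\left(J,g \right)} = 2 + \left(\left(-4 + 3\right) + 3\right) = 2 + \left(-1 + 3\right) = 2 + 2 = 4$)
$\left(\frac{1}{-34} + \frac{1}{z{\left(0,-1 + 6 \right)} + V{\left(4,4 \right)}}\right)^{2} = \left(\frac{1}{-34} + \frac{1}{4 + \left(3 + 4\right)}\right)^{2} = \left(- \frac{1}{34} + \frac{1}{4 + 7}\right)^{2} = \left(- \frac{1}{34} + \frac{1}{11}\right)^{2} = \left(\frac{23}{374}\right)^{2} = \frac{529}{139876}$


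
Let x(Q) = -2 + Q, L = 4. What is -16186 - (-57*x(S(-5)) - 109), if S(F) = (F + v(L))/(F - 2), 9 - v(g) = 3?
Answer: -113394/7 ≈ -16199.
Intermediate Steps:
v(g) = 6 (v(g) = 9 - 1*3 = 9 - 3 = 6)
S(F) = (6 + F)/(-2 + F) (S(F) = (F + 6)/(F - 2) = (6 + F)/(-2 + F))
-16186 - (-57*x(S(-5)) - 109) = -16186 - (-57*(-2 + (6 - 5)/(-2 - 5)) - 109) = -16186 - (-57*(-2 + 1/(-7)) - 109) = -16186 - (-57*(-2 - ⅐*1) - 109) = -16186 - (-57*(-2 - ⅐) - 109) = -16186 - (-57*(-15/7) - 109) = -16186 - (855/7 - 109) = -16186 - 1*92/7 = -16186 - 92/7 = -113394/7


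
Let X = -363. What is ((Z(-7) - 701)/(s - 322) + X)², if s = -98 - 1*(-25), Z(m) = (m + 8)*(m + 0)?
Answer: 20356726329/156025 ≈ 1.3047e+5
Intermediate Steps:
Z(m) = m*(8 + m) (Z(m) = (8 + m)*m = m*(8 + m))
s = -73 (s = -98 + 25 = -73)
((Z(-7) - 701)/(s - 322) + X)² = ((-7*(8 - 7) - 701)/(-73 - 322) - 363)² = ((-7*1 - 701)/(-395) - 363)² = ((-7 - 701)*(-1/395) - 363)² = (-708*(-1/395) - 363)² = (708/395 - 363)² = (-142677/395)² = 20356726329/156025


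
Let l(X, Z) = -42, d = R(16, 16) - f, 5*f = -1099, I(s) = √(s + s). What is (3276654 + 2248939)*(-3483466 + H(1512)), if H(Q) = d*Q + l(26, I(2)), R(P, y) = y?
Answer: -86392049790956/5 ≈ -1.7278e+13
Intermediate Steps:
I(s) = √2*√s (I(s) = √(2*s) = √2*√s)
f = -1099/5 (f = (⅕)*(-1099) = -1099/5 ≈ -219.80)
d = 1179/5 (d = 16 - 1*(-1099/5) = 16 + 1099/5 = 1179/5 ≈ 235.80)
H(Q) = -42 + 1179*Q/5 (H(Q) = 1179*Q/5 - 42 = -42 + 1179*Q/5)
(3276654 + 2248939)*(-3483466 + H(1512)) = (3276654 + 2248939)*(-3483466 + (-42 + (1179/5)*1512)) = 5525593*(-3483466 + (-42 + 1782648/5)) = 5525593*(-3483466 + 1782438/5) = 5525593*(-15634892/5) = -86392049790956/5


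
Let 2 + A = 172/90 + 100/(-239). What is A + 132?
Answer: 1414204/10755 ≈ 131.49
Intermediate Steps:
A = -5456/10755 (A = -2 + (172/90 + 100/(-239)) = -2 + (172*(1/90) + 100*(-1/239)) = -2 + (86/45 - 100/239) = -2 + 16054/10755 = -5456/10755 ≈ -0.50730)
A + 132 = -5456/10755 + 132 = 1414204/10755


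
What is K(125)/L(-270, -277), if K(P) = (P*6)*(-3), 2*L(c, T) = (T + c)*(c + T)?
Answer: -4500/299209 ≈ -0.015040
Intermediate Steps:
L(c, T) = (T + c)²/2 (L(c, T) = ((T + c)*(c + T))/2 = ((T + c)*(T + c))/2 = (T + c)²/2)
K(P) = -18*P (K(P) = (6*P)*(-3) = -18*P)
K(125)/L(-270, -277) = (-18*125)/(((-277 - 270)²/2)) = -2250/((½)*(-547)²) = -2250/((½)*299209) = -2250/299209/2 = -2250*2/299209 = -4500/299209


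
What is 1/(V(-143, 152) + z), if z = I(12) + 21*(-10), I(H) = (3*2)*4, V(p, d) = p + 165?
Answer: -1/164 ≈ -0.0060976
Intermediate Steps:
V(p, d) = 165 + p
I(H) = 24 (I(H) = 6*4 = 24)
z = -186 (z = 24 + 21*(-10) = 24 - 210 = -186)
1/(V(-143, 152) + z) = 1/((165 - 143) - 186) = 1/(22 - 186) = 1/(-164) = -1/164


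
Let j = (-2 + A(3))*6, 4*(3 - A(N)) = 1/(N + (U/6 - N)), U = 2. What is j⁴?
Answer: 81/16 ≈ 5.0625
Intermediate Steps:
A(N) = 9/4 (A(N) = 3 - 1/(4*(N + (2/6 - N))) = 3 - 1/(4*(N + (2*(⅙) - N))) = 3 - 1/(4*(N + (⅓ - N))) = 3 - 1/(4*⅓) = 3 - ¼*3 = 3 - ¾ = 9/4)
j = 3/2 (j = (-2 + 9/4)*6 = (¼)*6 = 3/2 ≈ 1.5000)
j⁴ = (3/2)⁴ = 81/16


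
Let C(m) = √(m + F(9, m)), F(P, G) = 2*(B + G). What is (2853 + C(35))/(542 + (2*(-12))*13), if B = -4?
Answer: 2853/230 + √97/230 ≈ 12.447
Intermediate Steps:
F(P, G) = -8 + 2*G (F(P, G) = 2*(-4 + G) = -8 + 2*G)
C(m) = √(-8 + 3*m) (C(m) = √(m + (-8 + 2*m)) = √(-8 + 3*m))
(2853 + C(35))/(542 + (2*(-12))*13) = (2853 + √(-8 + 3*35))/(542 + (2*(-12))*13) = (2853 + √(-8 + 105))/(542 - 24*13) = (2853 + √97)/(542 - 312) = (2853 + √97)/230 = (2853 + √97)*(1/230) = 2853/230 + √97/230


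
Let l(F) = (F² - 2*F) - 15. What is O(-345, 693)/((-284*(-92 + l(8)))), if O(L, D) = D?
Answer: 693/16756 ≈ 0.041358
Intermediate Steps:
l(F) = -15 + F² - 2*F
O(-345, 693)/((-284*(-92 + l(8)))) = 693/((-284*(-92 + (-15 + 8² - 2*8)))) = 693/((-284*(-92 + (-15 + 64 - 16)))) = 693/((-284*(-92 + 33))) = 693/((-284*(-59))) = 693/16756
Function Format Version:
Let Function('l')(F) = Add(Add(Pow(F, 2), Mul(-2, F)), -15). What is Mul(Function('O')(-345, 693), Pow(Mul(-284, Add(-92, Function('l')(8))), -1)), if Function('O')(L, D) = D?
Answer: Rational(693, 16756) ≈ 0.041358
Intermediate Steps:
Function('l')(F) = Add(-15, Pow(F, 2), Mul(-2, F))
Mul(Function('O')(-345, 693), Pow(Mul(-284, Add(-92, Function('l')(8))), -1)) = Mul(693, Pow(Mul(-284, Add(-92, Add(-15, Pow(8, 2), Mul(-2, 8)))), -1)) = Mul(693, Pow(Mul(-284, Add(-92, Add(-15, 64, -16))), -1)) = Mul(693, Pow(Mul(-284, Add(-92, 33)), -1)) = Mul(693, Pow(Mul(-284, -59), -1)) = Mul(693, Pow(16756, -1)) = Mul(693, Rational(1, 16756)) = Rational(693, 16756)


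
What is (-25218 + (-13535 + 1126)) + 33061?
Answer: -4566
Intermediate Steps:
(-25218 + (-13535 + 1126)) + 33061 = (-25218 - 12409) + 33061 = -37627 + 33061 = -4566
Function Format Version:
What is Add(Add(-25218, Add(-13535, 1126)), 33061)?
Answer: -4566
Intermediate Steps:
Add(Add(-25218, Add(-13535, 1126)), 33061) = Add(Add(-25218, -12409), 33061) = Add(-37627, 33061) = -4566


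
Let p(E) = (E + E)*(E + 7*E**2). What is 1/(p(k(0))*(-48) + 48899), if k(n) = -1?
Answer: 1/49475 ≈ 2.0212e-5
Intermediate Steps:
p(E) = 2*E*(E + 7*E**2) (p(E) = (2*E)*(E + 7*E**2) = 2*E*(E + 7*E**2))
1/(p(k(0))*(-48) + 48899) = 1/(((-1)**2*(2 + 14*(-1)))*(-48) + 48899) = 1/((1*(2 - 14))*(-48) + 48899) = 1/((1*(-12))*(-48) + 48899) = 1/(-12*(-48) + 48899) = 1/(576 + 48899) = 1/49475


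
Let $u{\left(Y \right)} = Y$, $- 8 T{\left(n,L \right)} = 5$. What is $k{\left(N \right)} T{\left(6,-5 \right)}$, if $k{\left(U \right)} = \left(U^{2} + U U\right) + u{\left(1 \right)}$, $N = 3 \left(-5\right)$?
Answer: $- \frac{2255}{8} \approx -281.88$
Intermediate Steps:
$T{\left(n,L \right)} = - \frac{5}{8}$ ($T{\left(n,L \right)} = \left(- \frac{1}{8}\right) 5 = - \frac{5}{8}$)
$N = -15$
$k{\left(U \right)} = 1 + 2 U^{2}$ ($k{\left(U \right)} = \left(U^{2} + U U\right) + 1 = \left(U^{2} + U^{2}\right) + 1 = 2 U^{2} + 1 = 1 + 2 U^{2}$)
$k{\left(N \right)} T{\left(6,-5 \right)} = \left(1 + 2 \left(-15\right)^{2}\right) \left(- \frac{5}{8}\right) = \left(1 + 2 \cdot 225\right) \left(- \frac{5}{8}\right) = \left(1 + 450\right) \left(- \frac{5}{8}\right) = 451 \left(- \frac{5}{8}\right) = - \frac{2255}{8}$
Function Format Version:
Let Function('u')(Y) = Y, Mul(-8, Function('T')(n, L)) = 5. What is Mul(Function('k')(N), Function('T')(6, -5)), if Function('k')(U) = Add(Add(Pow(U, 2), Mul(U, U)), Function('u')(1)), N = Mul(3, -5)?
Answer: Rational(-2255, 8) ≈ -281.88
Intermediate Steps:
Function('T')(n, L) = Rational(-5, 8) (Function('T')(n, L) = Mul(Rational(-1, 8), 5) = Rational(-5, 8))
N = -15
Function('k')(U) = Add(1, Mul(2, Pow(U, 2))) (Function('k')(U) = Add(Add(Pow(U, 2), Mul(U, U)), 1) = Add(Add(Pow(U, 2), Pow(U, 2)), 1) = Add(Mul(2, Pow(U, 2)), 1) = Add(1, Mul(2, Pow(U, 2))))
Mul(Function('k')(N), Function('T')(6, -5)) = Mul(Add(1, Mul(2, Pow(-15, 2))), Rational(-5, 8)) = Mul(Add(1, Mul(2, 225)), Rational(-5, 8)) = Mul(Add(1, 450), Rational(-5, 8)) = Mul(451, Rational(-5, 8)) = Rational(-2255, 8)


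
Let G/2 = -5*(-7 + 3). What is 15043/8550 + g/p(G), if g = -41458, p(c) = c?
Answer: -17693209/17100 ≈ -1034.7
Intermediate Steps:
G = 40 (G = 2*(-5*(-7 + 3)) = 2*(-5*(-4)) = 2*20 = 40)
15043/8550 + g/p(G) = 15043/8550 - 41458/40 = 15043*(1/8550) - 41458*1/40 = 15043/8550 - 20729/20 = -17693209/17100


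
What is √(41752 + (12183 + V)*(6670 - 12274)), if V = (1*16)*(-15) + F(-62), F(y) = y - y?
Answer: 26*I*√98945 ≈ 8178.4*I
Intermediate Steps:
F(y) = 0
V = -240 (V = (1*16)*(-15) + 0 = 16*(-15) + 0 = -240 + 0 = -240)
√(41752 + (12183 + V)*(6670 - 12274)) = √(41752 + (12183 - 240)*(6670 - 12274)) = √(41752 + 11943*(-5604)) = √(41752 - 66928572) = √(-66886820) = 26*I*√98945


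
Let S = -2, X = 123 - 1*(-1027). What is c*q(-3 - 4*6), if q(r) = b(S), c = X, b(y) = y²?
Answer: 4600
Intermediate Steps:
X = 1150 (X = 123 + 1027 = 1150)
c = 1150
q(r) = 4 (q(r) = (-2)² = 4)
c*q(-3 - 4*6) = 1150*4 = 4600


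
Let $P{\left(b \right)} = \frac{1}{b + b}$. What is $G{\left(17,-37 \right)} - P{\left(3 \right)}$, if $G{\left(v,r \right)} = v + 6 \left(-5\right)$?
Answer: $- \frac{79}{6} \approx -13.167$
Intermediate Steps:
$P{\left(b \right)} = \frac{1}{2 b}$
$G{\left(v,r \right)} = -30 + v$ ($G{\left(v,r \right)} = v - 30 = -30 + v$)
$G{\left(17,-37 \right)} - P{\left(3 \right)} = \left(-30 + 17\right) - \frac{1}{2 \cdot 3} = -13 - \frac{1}{2} \cdot \frac{1}{3} = -13 - \frac{1}{6} = - \frac{79}{6}$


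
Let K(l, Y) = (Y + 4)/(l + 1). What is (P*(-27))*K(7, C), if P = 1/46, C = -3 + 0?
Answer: -27/368 ≈ -0.073370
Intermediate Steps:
C = -3
P = 1/46 ≈ 0.021739
K(l, Y) = (4 + Y)/(1 + l)
(P*(-27))*K(7, C) = ((1/46)*(-27))*((4 - 3)/(1 + 7)) = -27/(46*8) = -27/368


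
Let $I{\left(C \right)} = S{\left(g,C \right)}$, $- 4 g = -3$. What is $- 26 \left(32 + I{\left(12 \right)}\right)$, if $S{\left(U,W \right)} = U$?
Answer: $- \frac{1703}{2} \approx -851.5$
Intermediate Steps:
$g = \frac{3}{4}$ ($g = \left(- \frac{1}{4}\right) \left(-3\right) = \frac{3}{4} \approx 0.75$)
$I{\left(C \right)} = \frac{3}{4}$
$- 26 \left(32 + I{\left(12 \right)}\right) = - 26 \left(32 + \frac{3}{4}\right) = \left(-26\right) \frac{131}{4} = - \frac{1703}{2}$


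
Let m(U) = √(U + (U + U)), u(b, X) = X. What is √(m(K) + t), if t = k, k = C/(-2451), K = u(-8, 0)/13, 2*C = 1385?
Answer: I*√6789270/4902 ≈ 0.53154*I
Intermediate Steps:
C = 1385/2 (C = (½)*1385 = 1385/2 ≈ 692.50)
K = 0 (K = 0/13 = 0*(1/13) = 0)
k = -1385/4902 (k = (1385/2)/(-2451) = (1385/2)*(-1/2451) = -1385/4902 ≈ -0.28254)
t = -1385/4902 ≈ -0.28254
m(U) = √3*√U (m(U) = √(U + 2*U) = √(3*U) = √3*√U)
√(m(K) + t) = √(√3*√0 - 1385/4902) = √(√3*0 - 1385/4902) = √(0 - 1385/4902) = √(-1385/4902) = I*√6789270/4902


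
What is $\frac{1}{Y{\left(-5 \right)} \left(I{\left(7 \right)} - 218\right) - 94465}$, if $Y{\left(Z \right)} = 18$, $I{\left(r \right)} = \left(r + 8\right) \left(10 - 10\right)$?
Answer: $- \frac{1}{98389} \approx -1.0164 \cdot 10^{-5}$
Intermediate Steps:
$I{\left(r \right)} = 0$ ($I{\left(r \right)} = \left(8 + r\right) 0 = 0$)
$\frac{1}{Y{\left(-5 \right)} \left(I{\left(7 \right)} - 218\right) - 94465} = \frac{1}{18 \left(0 - 218\right) - 94465} = \frac{1}{18 \left(-218\right) - 94465} = \frac{1}{-3924 - 94465} = \frac{1}{-98389} = - \frac{1}{98389}$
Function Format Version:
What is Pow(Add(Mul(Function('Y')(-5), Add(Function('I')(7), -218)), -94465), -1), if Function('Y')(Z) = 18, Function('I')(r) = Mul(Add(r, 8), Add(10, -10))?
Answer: Rational(-1, 98389) ≈ -1.0164e-5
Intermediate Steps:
Function('I')(r) = 0 (Function('I')(r) = Mul(Add(8, r), 0) = 0)
Pow(Add(Mul(Function('Y')(-5), Add(Function('I')(7), -218)), -94465), -1) = Pow(Add(Mul(18, Add(0, -218)), -94465), -1) = Pow(Add(Mul(18, -218), -94465), -1) = Pow(Add(-3924, -94465), -1) = Pow(-98389, -1) = Rational(-1, 98389)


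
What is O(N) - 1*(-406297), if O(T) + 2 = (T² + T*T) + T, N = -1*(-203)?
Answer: 488916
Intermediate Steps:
N = 203
O(T) = -2 + T + 2*T² (O(T) = -2 + ((T² + T*T) + T) = -2 + ((T² + T²) + T) = -2 + (2*T² + T) = -2 + (T + 2*T²) = -2 + T + 2*T²)
O(N) - 1*(-406297) = (-2 + 203 + 2*203²) - 1*(-406297) = (-2 + 203 + 2*41209) + 406297 = (-2 + 203 + 82418) + 406297 = 82619 + 406297 = 488916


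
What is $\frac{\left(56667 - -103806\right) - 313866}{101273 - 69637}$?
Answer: $- \frac{153393}{31636} \approx -4.8487$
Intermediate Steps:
$\frac{\left(56667 - -103806\right) - 313866}{101273 - 69637} = \frac{\left(56667 + 103806\right) - 313866}{31636} = \left(160473 - 313866\right) \frac{1}{31636} = \left(-153393\right) \frac{1}{31636} = - \frac{153393}{31636}$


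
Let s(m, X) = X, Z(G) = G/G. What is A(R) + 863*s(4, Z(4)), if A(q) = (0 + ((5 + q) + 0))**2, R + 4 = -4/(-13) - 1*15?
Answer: 177531/169 ≈ 1050.5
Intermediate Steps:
Z(G) = 1
R = -243/13 (R = -4 + (-4/(-13) - 1*15) = -4 + (-4*(-1/13) - 15) = -4 + (4/13 - 15) = -4 - 191/13 = -243/13 ≈ -18.692)
A(q) = (5 + q)**2 (A(q) = (0 + (5 + q))**2 = (5 + q)**2)
A(R) + 863*s(4, Z(4)) = (5 - 243/13)**2 + 863*1 = (-178/13)**2 + 863 = 31684/169 + 863 = 177531/169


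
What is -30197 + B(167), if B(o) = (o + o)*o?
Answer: 25581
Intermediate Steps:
B(o) = 2*o**2 (B(o) = (2*o)*o = 2*o**2)
-30197 + B(167) = -30197 + 2*167**2 = -30197 + 2*27889 = -30197 + 55778 = 25581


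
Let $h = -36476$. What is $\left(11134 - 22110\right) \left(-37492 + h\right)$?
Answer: $811872768$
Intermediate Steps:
$\left(11134 - 22110\right) \left(-37492 + h\right) = \left(11134 - 22110\right) \left(-37492 - 36476\right) = \left(-10976\right) \left(-73968\right) = 811872768$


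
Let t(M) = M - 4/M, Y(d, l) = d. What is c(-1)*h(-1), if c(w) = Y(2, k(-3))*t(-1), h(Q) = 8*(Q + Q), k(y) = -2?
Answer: -96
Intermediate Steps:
h(Q) = 16*Q (h(Q) = 8*(2*Q) = 16*Q)
c(w) = 6 (c(w) = 2*(-1 - 4/(-1)) = 2*(-1 - 4*(-1)) = 2*(-1 + 4) = 2*3 = 6)
c(-1)*h(-1) = 6*(16*(-1)) = 6*(-16) = -96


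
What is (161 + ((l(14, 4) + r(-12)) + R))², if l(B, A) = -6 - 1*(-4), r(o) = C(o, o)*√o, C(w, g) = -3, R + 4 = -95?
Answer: 3492 - 720*I*√3 ≈ 3492.0 - 1247.1*I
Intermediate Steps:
R = -99 (R = -4 - 95 = -99)
r(o) = -3*√o
l(B, A) = -2 (l(B, A) = -6 + 4 = -2)
(161 + ((l(14, 4) + r(-12)) + R))² = (161 + ((-2 - 6*I*√3) - 99))² = (161 + (-101 - 6*I*√3))² = (60 - 6*I*√3)²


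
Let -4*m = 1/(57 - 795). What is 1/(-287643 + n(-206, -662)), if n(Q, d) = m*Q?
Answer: -1476/424561171 ≈ -3.4765e-6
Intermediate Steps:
m = 1/2952 (m = -1/(4*(57 - 795)) = -¼/(-738) = -¼*(-1/738) = 1/2952 ≈ 0.00033875)
n(Q, d) = Q/2952
1/(-287643 + n(-206, -662)) = 1/(-287643 + (1/2952)*(-206)) = 1/(-287643 - 103/1476) = 1/(-424561171/1476) = -1476/424561171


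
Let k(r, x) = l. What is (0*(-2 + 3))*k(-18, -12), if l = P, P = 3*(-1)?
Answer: 0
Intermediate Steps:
P = -3
l = -3
k(r, x) = -3
(0*(-2 + 3))*k(-18, -12) = (0*(-2 + 3))*(-3) = (0*1)*(-3) = 0*(-3) = 0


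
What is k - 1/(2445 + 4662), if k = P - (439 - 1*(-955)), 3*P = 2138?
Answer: -1614079/2369 ≈ -681.33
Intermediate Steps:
P = 2138/3 (P = (1/3)*2138 = 2138/3 ≈ 712.67)
k = -2044/3 (k = 2138/3 - (439 - 1*(-955)) = 2138/3 - (439 + 955) = 2138/3 - 1*1394 = 2138/3 - 1394 = -2044/3 ≈ -681.33)
k - 1/(2445 + 4662) = -2044/3 - 1/(2445 + 4662) = -2044/3 - 1/7107 = -1614079/2369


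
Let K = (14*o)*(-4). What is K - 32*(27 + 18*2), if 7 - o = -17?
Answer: -3360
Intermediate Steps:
o = 24 (o = 7 - 1*(-17) = 7 + 17 = 24)
K = -1344 (K = (14*24)*(-4) = 336*(-4) = -1344)
K - 32*(27 + 18*2) = -1344 - 32*(27 + 18*2) = -1344 - 32*(27 + 36) = -1344 - 32*63 = -1344 - 2016 = -3360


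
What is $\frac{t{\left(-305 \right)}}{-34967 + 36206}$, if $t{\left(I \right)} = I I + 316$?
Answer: $\frac{93341}{1239} \approx 75.336$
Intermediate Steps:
$t{\left(I \right)} = 316 + I^{2}$ ($t{\left(I \right)} = I^{2} + 316 = 316 + I^{2}$)
$\frac{t{\left(-305 \right)}}{-34967 + 36206} = \frac{316 + \left(-305\right)^{2}}{-34967 + 36206} = \frac{316 + 93025}{1239} = 93341 \cdot \frac{1}{1239} = \frac{93341}{1239}$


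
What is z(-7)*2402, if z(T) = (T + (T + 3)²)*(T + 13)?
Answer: 129708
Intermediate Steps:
z(T) = (13 + T)*(T + (3 + T)²) (z(T) = (T + (3 + T)²)*(13 + T) = (13 + T)*(T + (3 + T)²))
z(-7)*2402 = (117 + (-7)³ + 20*(-7)² + 100*(-7))*2402 = (117 - 343 + 20*49 - 700)*2402 = (117 - 343 + 980 - 700)*2402 = 54*2402 = 129708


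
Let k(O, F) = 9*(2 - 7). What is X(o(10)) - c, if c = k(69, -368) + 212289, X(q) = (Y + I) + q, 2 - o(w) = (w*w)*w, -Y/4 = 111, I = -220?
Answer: -213906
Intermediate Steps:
Y = -444 (Y = -4*111 = -444)
o(w) = 2 - w³ (o(w) = 2 - w*w*w = 2 - w²*w = 2 - w³)
k(O, F) = -45 (k(O, F) = 9*(-5) = -45)
X(q) = -664 + q (X(q) = (-444 - 220) + q = -664 + q)
c = 212244 (c = -45 + 212289 = 212244)
X(o(10)) - c = (-664 + (2 - 1*10³)) - 1*212244 = (-664 + (2 - 1*1000)) - 212244 = (-664 + (2 - 1000)) - 212244 = (-664 - 998) - 212244 = -1662 - 212244 = -213906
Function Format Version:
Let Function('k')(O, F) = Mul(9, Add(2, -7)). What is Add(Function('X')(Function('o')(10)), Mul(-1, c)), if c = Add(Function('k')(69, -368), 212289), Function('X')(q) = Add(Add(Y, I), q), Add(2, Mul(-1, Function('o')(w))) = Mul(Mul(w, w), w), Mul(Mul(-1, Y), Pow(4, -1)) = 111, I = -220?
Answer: -213906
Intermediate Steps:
Y = -444 (Y = Mul(-4, 111) = -444)
Function('o')(w) = Add(2, Mul(-1, Pow(w, 3))) (Function('o')(w) = Add(2, Mul(-1, Mul(Mul(w, w), w))) = Add(2, Mul(-1, Mul(Pow(w, 2), w))) = Add(2, Mul(-1, Pow(w, 3))))
Function('k')(O, F) = -45 (Function('k')(O, F) = Mul(9, -5) = -45)
Function('X')(q) = Add(-664, q) (Function('X')(q) = Add(Add(-444, -220), q) = Add(-664, q))
c = 212244 (c = Add(-45, 212289) = 212244)
Add(Function('X')(Function('o')(10)), Mul(-1, c)) = Add(Add(-664, Add(2, Mul(-1, Pow(10, 3)))), Mul(-1, 212244)) = Add(Add(-664, Add(2, Mul(-1, 1000))), -212244) = Add(Add(-664, Add(2, -1000)), -212244) = Add(Add(-664, -998), -212244) = Add(-1662, -212244) = -213906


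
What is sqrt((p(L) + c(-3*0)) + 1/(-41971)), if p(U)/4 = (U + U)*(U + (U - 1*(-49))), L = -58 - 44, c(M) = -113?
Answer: 6*sqrt(2799201049)/893 ≈ 355.48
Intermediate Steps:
L = -102
p(U) = 8*U*(49 + 2*U) (p(U) = 4*((U + U)*(U + (U - 1*(-49)))) = 4*((2*U)*(U + (U + 49))) = 4*((2*U)*(U + (49 + U))) = 4*((2*U)*(49 + 2*U)) = 4*(2*U*(49 + 2*U)) = 8*U*(49 + 2*U))
sqrt((p(L) + c(-3*0)) + 1/(-41971)) = sqrt((8*(-102)*(49 + 2*(-102)) - 113) + 1/(-41971)) = sqrt((8*(-102)*(49 - 204) - 113) - 1/41971) = sqrt((8*(-102)*(-155) - 113) - 1/41971) = sqrt((126480 - 113) - 1/41971) = sqrt(126367 - 1/41971) = sqrt(5303749356/41971) = 6*sqrt(2799201049)/893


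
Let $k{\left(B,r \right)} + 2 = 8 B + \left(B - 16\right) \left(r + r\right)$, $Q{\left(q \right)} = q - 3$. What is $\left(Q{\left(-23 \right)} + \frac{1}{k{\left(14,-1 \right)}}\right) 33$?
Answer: $- \frac{32593}{38} \approx -857.71$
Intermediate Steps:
$Q{\left(q \right)} = -3 + q$ ($Q{\left(q \right)} = q - 3 = -3 + q$)
$k{\left(B,r \right)} = -2 + 8 B + 2 r \left(-16 + B\right)$ ($k{\left(B,r \right)} = -2 + \left(8 B + \left(B - 16\right) \left(r + r\right)\right) = -2 + \left(8 B + \left(-16 + B\right) 2 r\right) = -2 + \left(8 B + 2 r \left(-16 + B\right)\right) = -2 + 8 B + 2 r \left(-16 + B\right)$)
$\left(Q{\left(-23 \right)} + \frac{1}{k{\left(14,-1 \right)}}\right) 33 = \left(\left(-3 - 23\right) + \frac{1}{-2 - -32 + 8 \cdot 14 + 2 \cdot 14 \left(-1\right)}\right) 33 = \left(-26 + \frac{1}{-2 + 32 + 112 - 28}\right) 33 = \left(-26 + \frac{1}{114}\right) 33 = \left(- \frac{2963}{114}\right) 33 = - \frac{32593}{38}$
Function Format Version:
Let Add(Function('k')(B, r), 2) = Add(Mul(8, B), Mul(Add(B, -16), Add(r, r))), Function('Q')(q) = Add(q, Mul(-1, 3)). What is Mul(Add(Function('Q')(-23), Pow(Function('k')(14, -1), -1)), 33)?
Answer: Rational(-32593, 38) ≈ -857.71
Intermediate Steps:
Function('Q')(q) = Add(-3, q) (Function('Q')(q) = Add(q, -3) = Add(-3, q))
Function('k')(B, r) = Add(-2, Mul(8, B), Mul(2, r, Add(-16, B))) (Function('k')(B, r) = Add(-2, Add(Mul(8, B), Mul(Add(B, -16), Add(r, r)))) = Add(-2, Add(Mul(8, B), Mul(Add(-16, B), Mul(2, r)))) = Add(-2, Add(Mul(8, B), Mul(2, r, Add(-16, B)))) = Add(-2, Mul(8, B), Mul(2, r, Add(-16, B))))
Mul(Add(Function('Q')(-23), Pow(Function('k')(14, -1), -1)), 33) = Mul(Add(Add(-3, -23), Pow(Add(-2, Mul(-32, -1), Mul(8, 14), Mul(2, 14, -1)), -1)), 33) = Mul(Add(-26, Pow(Add(-2, 32, 112, -28), -1)), 33) = Mul(Add(-26, Pow(114, -1)), 33) = Mul(Add(-26, Rational(1, 114)), 33) = Mul(Rational(-2963, 114), 33) = Rational(-32593, 38)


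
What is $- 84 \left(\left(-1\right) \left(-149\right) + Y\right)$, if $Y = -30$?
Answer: $-9996$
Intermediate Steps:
$- 84 \left(\left(-1\right) \left(-149\right) + Y\right) = - 84 \left(\left(-1\right) \left(-149\right) - 30\right) = - 84 \left(149 - 30\right) = \left(-84\right) 119 = -9996$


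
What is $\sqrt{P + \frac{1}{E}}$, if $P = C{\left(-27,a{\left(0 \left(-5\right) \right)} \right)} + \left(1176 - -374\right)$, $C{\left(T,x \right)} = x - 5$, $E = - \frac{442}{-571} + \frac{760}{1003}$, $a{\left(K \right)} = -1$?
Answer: $\frac{\sqrt{116538797542}}{8686} \approx 39.302$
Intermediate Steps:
$E = \frac{877286}{572713}$ ($E = \left(-442\right) \left(- \frac{1}{571}\right) + 760 \cdot \frac{1}{1003} = \frac{442}{571} + \frac{760}{1003} = \frac{877286}{572713} \approx 1.5318$)
$C{\left(T,x \right)} = -5 + x$ ($C{\left(T,x \right)} = x - 5 = -5 + x$)
$P = 1544$ ($P = \left(-5 - 1\right) + \left(1176 - -374\right) = -6 + \left(1176 + 374\right) = -6 + 1550 = 1544$)
$\sqrt{P + \frac{1}{E}} = \sqrt{1544 + \frac{1}{\frac{877286}{572713}}} = \sqrt{1544 + \frac{572713}{877286}} = \sqrt{\frac{1355102297}{877286}} = \frac{\sqrt{116538797542}}{8686}$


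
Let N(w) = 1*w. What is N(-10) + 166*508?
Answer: 84318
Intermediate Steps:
N(w) = w
N(-10) + 166*508 = -10 + 166*508 = -10 + 84328 = 84318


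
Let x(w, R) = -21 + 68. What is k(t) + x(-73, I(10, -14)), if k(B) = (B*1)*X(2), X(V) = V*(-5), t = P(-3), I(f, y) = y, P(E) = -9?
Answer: 137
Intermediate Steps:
t = -9
X(V) = -5*V
x(w, R) = 47
k(B) = -10*B (k(B) = (B*1)*(-5*2) = B*(-10) = -10*B)
k(t) + x(-73, I(10, -14)) = -10*(-9) + 47 = 90 + 47 = 137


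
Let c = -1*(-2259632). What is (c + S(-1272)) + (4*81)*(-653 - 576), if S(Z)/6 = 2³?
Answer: 1861484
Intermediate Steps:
S(Z) = 48 (S(Z) = 6*2³ = 6*8 = 48)
c = 2259632
(c + S(-1272)) + (4*81)*(-653 - 576) = (2259632 + 48) + (4*81)*(-653 - 576) = 2259680 + 324*(-1229) = 2259680 - 398196 = 1861484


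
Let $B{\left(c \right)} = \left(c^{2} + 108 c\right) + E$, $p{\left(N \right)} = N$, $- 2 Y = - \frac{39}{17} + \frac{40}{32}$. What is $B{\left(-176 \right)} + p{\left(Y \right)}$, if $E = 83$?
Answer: $\frac{1639007}{136} \approx 12052.0$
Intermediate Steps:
$Y = \frac{71}{136}$ ($Y = - \frac{- \frac{39}{17} + \frac{40}{32}}{2} = - \frac{\left(-39\right) \frac{1}{17} + 40 \cdot \frac{1}{32}}{2} = - \frac{- \frac{39}{17} + \frac{5}{4}}{2} = \left(- \frac{1}{2}\right) \left(- \frac{71}{68}\right) = \frac{71}{136} \approx 0.52206$)
$B{\left(c \right)} = 83 + c^{2} + 108 c$ ($B{\left(c \right)} = \left(c^{2} + 108 c\right) + 83 = 83 + c^{2} + 108 c$)
$B{\left(-176 \right)} + p{\left(Y \right)} = \left(83 + \left(-176\right)^{2} + 108 \left(-176\right)\right) + \frac{71}{136} = \left(83 + 30976 - 19008\right) + \frac{71}{136} = 12051 + \frac{71}{136} = \frac{1639007}{136}$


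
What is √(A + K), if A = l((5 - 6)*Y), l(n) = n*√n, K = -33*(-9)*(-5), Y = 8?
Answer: √(-1485 - 16*I*√2) ≈ 0.2936 - 38.537*I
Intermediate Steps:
K = -1485 (K = 297*(-5) = -1485)
l(n) = n^(3/2)
A = -16*I*√2 (A = ((5 - 6)*8)^(3/2) = (-1*8)^(3/2) = (-8)^(3/2) = -16*I*√2 ≈ -22.627*I)
√(A + K) = √(-16*I*√2 - 1485) = √(-1485 - 16*I*√2)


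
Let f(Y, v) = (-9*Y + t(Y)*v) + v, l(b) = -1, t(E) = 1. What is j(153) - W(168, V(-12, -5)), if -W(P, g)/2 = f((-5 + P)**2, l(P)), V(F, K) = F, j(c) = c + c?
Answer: -477940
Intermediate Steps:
j(c) = 2*c
f(Y, v) = -9*Y + 2*v (f(Y, v) = (-9*Y + 1*v) + v = (-9*Y + v) + v = (v - 9*Y) + v = -9*Y + 2*v)
W(P, g) = 4 + 18*(-5 + P)**2 (W(P, g) = -2*(-9*(-5 + P)**2 + 2*(-1)) = -2*(-9*(-5 + P)**2 - 2) = -2*(-2 - 9*(-5 + P)**2) = 4 + 18*(-5 + P)**2)
j(153) - W(168, V(-12, -5)) = 2*153 - (4 + 18*(-5 + 168)**2) = 306 - (4 + 18*163**2) = 306 - (4 + 18*26569) = 306 - (4 + 478242) = 306 - 1*478246 = 306 - 478246 = -477940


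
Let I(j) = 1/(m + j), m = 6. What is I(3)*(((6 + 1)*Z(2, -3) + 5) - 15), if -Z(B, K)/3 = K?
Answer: 53/9 ≈ 5.8889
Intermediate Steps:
Z(B, K) = -3*K
I(j) = 1/(6 + j)
I(3)*(((6 + 1)*Z(2, -3) + 5) - 15) = (((6 + 1)*(-3*(-3)) + 5) - 15)/(6 + 3) = ((7*9 + 5) - 15)/9 = ((63 + 5) - 15)/9 = (68 - 15)/9 = (⅑)*53 = 53/9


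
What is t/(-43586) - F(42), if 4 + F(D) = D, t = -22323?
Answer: -1633945/43586 ≈ -37.488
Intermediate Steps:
F(D) = -4 + D
t/(-43586) - F(42) = -22323/(-43586) - (-4 + 42) = -22323*(-1/43586) - 1*38 = 22323/43586 - 38 = -1633945/43586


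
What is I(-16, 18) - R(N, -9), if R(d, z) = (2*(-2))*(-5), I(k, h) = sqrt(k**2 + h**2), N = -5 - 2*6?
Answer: -20 + 2*sqrt(145) ≈ 4.0832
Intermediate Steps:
N = -17 (N = -5 - 12 = -17)
I(k, h) = sqrt(h**2 + k**2)
R(d, z) = 20 (R(d, z) = -4*(-5) = 20)
I(-16, 18) - R(N, -9) = sqrt(18**2 + (-16)**2) - 1*20 = sqrt(324 + 256) - 20 = sqrt(580) - 20 = 2*sqrt(145) - 20 = -20 + 2*sqrt(145)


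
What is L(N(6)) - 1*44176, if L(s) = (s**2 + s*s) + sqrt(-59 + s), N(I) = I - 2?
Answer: -44144 + I*sqrt(55) ≈ -44144.0 + 7.4162*I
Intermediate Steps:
N(I) = -2 + I
L(s) = sqrt(-59 + s) + 2*s**2 (L(s) = (s**2 + s**2) + sqrt(-59 + s) = 2*s**2 + sqrt(-59 + s) = sqrt(-59 + s) + 2*s**2)
L(N(6)) - 1*44176 = (sqrt(-59 + (-2 + 6)) + 2*(-2 + 6)**2) - 1*44176 = (sqrt(-59 + 4) + 2*4**2) - 44176 = (sqrt(-55) + 2*16) - 44176 = (I*sqrt(55) + 32) - 44176 = (32 + I*sqrt(55)) - 44176 = -44144 + I*sqrt(55)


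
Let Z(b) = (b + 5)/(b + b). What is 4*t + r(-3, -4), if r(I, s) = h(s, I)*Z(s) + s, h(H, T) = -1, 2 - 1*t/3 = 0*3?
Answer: 161/8 ≈ 20.125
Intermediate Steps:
t = 6 (t = 6 - 0*3 = 6 - 3*0 = 6 + 0 = 6)
Z(b) = (5 + b)/(2*b) (Z(b) = (5 + b)/((2*b)) = (5 + b)*(1/(2*b)) = (5 + b)/(2*b))
r(I, s) = s - (5 + s)/(2*s) (r(I, s) = -(5 + s)/(2*s) + s = s - (5 + s)/(2*s))
4*t + r(-3, -4) = 4*6 + (-½ - 4 - 5/2/(-4)) = 24 + (-½ - 4 - 5/2*(-¼)) = 24 + (-½ - 4 + 5/8) = 24 - 31/8 = 161/8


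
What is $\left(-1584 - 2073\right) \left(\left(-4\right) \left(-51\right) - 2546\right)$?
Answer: $8564694$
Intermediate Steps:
$\left(-1584 - 2073\right) \left(\left(-4\right) \left(-51\right) - 2546\right) = - 3657 \left(204 - 2546\right) = \left(-3657\right) \left(-2342\right) = 8564694$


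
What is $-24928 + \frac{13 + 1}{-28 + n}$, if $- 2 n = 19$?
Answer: $- \frac{1869628}{75} \approx -24928.0$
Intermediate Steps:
$n = - \frac{19}{2}$ ($n = \left(- \frac{1}{2}\right) 19 = - \frac{19}{2} \approx -9.5$)
$-24928 + \frac{13 + 1}{-28 + n} = -24928 + \frac{13 + 1}{-28 - \frac{19}{2}} = -24928 + \frac{14}{- \frac{75}{2}} = -24928 + 14 \left(- \frac{2}{75}\right) = -24928 - \frac{28}{75} = - \frac{1869628}{75}$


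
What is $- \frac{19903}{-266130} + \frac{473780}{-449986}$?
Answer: $- \frac{58565500021}{59877387090} \approx -0.97809$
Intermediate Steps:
$- \frac{19903}{-266130} + \frac{473780}{-449986} = \left(-19903\right) \left(- \frac{1}{266130}\right) + 473780 \left(- \frac{1}{449986}\right) = \frac{19903}{266130} - \frac{236890}{224993} = - \frac{58565500021}{59877387090}$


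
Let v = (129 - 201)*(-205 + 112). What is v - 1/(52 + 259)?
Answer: 2082455/311 ≈ 6696.0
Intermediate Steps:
v = 6696 (v = -72*(-93) = 6696)
v - 1/(52 + 259) = 6696 - 1/(52 + 259) = 6696 - 1/311 = 2082455/311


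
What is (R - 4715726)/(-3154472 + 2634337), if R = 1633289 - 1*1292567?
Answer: 4375004/520135 ≈ 8.4113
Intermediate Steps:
R = 340722 (R = 1633289 - 1292567 = 340722)
(R - 4715726)/(-3154472 + 2634337) = (340722 - 4715726)/(-3154472 + 2634337) = -4375004/(-520135) = -4375004*(-1/520135) = 4375004/520135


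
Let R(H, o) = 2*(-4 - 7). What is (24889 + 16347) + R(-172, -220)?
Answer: 41214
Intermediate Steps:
R(H, o) = -22 (R(H, o) = 2*(-11) = -22)
(24889 + 16347) + R(-172, -220) = (24889 + 16347) - 22 = 41236 - 22 = 41214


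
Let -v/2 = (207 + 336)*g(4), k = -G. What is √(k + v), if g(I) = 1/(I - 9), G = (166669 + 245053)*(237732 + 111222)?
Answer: 3*I*√399088996030/5 ≈ 3.7904e+5*I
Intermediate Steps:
G = 143672038788 (G = 411722*348954 = 143672038788)
k = -143672038788 (k = -1*143672038788 = -143672038788)
g(I) = 1/(-9 + I)
v = 1086/5 (v = -2*(207 + 336)/(-9 + 4) = -1086/(-5) = -1086*(-1)/5 = -2*(-543/5) = 1086/5 ≈ 217.20)
√(k + v) = √(-143672038788 + 1086/5) = √(-718360192854/5) = 3*I*√399088996030/5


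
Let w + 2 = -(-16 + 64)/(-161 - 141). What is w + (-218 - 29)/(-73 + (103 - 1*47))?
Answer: 32571/2567 ≈ 12.688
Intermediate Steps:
w = -278/151 (w = -2 - (-16 + 64)/(-161 - 141) = -2 - 48/(-302) = -2 - 48*(-1)/302 = -2 - 1*(-24/151) = -2 + 24/151 = -278/151 ≈ -1.8411)
w + (-218 - 29)/(-73 + (103 - 1*47)) = -278/151 + (-218 - 29)/(-73 + (103 - 1*47)) = -278/151 - 247/(-73 + (103 - 47)) = -278/151 - 247/(-73 + 56) = -278/151 - 247/(-17) = -278/151 - 247*(-1/17) = -278/151 + 247/17 = 32571/2567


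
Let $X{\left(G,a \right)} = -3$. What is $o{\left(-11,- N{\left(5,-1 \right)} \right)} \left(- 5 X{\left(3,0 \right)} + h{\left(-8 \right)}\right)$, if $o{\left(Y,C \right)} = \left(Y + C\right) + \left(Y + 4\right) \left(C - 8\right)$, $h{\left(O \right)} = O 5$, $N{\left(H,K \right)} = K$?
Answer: $-975$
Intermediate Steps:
$h{\left(O \right)} = 5 O$
$o{\left(Y,C \right)} = C + Y + \left(-8 + C\right) \left(4 + Y\right)$ ($o{\left(Y,C \right)} = \left(C + Y\right) + \left(4 + Y\right) \left(-8 + C\right) = \left(C + Y\right) + \left(-8 + C\right) \left(4 + Y\right) = C + Y + \left(-8 + C\right) \left(4 + Y\right)$)
$o{\left(-11,- N{\left(5,-1 \right)} \right)} \left(- 5 X{\left(3,0 \right)} + h{\left(-8 \right)}\right) = \left(-32 - -77 + 5 \left(\left(-1\right) \left(-1\right)\right) + \left(-1\right) \left(-1\right) \left(-11\right)\right) \left(\left(-5\right) \left(-3\right) + 5 \left(-8\right)\right) = \left(-32 + 77 + 5 \cdot 1 + 1 \left(-11\right)\right) \left(15 - 40\right) = \left(-32 + 77 + 5 - 11\right) \left(-25\right) = 39 \left(-25\right) = -975$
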